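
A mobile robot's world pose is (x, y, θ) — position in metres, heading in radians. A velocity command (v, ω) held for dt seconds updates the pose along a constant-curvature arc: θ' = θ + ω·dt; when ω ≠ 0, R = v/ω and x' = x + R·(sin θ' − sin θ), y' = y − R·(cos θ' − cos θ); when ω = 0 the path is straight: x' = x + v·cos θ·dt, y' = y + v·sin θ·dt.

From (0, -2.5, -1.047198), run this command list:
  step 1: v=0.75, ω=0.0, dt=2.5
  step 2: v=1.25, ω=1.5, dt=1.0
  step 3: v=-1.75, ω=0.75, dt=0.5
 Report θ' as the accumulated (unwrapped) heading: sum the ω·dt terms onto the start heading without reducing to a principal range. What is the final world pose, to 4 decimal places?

(1.3262, -4.9762, 0.8278)

step 1: θ'=-1.0472 (straight) → pose (0.9375, -4.1238, -1.0472)
step 2: θ'=0.4528 (R=0.8333) → pose (2.0238, -4.4565, 0.4528)
step 3: θ'=0.8278 (R=-2.3333) → pose (1.3262, -4.9762, 0.8278)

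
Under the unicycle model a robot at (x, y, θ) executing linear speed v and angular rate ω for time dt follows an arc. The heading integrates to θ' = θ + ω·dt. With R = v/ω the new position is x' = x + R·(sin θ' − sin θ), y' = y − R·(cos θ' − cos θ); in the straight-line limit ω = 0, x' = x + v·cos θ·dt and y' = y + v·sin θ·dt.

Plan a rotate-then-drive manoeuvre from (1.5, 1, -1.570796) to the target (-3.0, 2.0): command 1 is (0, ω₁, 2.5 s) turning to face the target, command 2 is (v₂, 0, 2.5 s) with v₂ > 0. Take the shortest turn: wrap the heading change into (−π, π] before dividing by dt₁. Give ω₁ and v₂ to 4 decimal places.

heading to target = atan2(2−1, -3−1.5) = 2.9229
Δθ = wrap(2.9229 − -1.5708) = -1.7895; ω₁ = Δθ/dt₁ = -0.7158
distance = √((-3−1.5)² + (2−1)²) = 4.6098; v₂ = distance/dt₂ = 1.8439

ω₁ = -0.7158, v₂ = 1.8439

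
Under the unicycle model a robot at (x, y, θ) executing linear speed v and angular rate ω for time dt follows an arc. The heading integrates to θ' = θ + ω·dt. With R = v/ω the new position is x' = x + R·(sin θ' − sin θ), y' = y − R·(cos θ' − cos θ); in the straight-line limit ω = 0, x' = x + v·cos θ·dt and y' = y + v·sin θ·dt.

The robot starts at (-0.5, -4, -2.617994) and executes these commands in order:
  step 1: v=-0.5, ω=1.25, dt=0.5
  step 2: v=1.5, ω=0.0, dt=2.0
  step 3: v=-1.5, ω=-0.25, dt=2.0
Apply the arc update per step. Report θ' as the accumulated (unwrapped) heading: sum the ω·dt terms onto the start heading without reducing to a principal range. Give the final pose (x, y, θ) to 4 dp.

(0.2843, -4.2311, -2.4930)

step 1: θ'=-1.9930 (R=-0.4000) → pose (-0.3351, -3.8175, -1.9930)
step 2: θ'=-1.9930 (straight) → pose (-1.5644, -6.5541, -1.9930)
step 3: θ'=-2.4930 (R=6.0000) → pose (0.2843, -4.2311, -2.4930)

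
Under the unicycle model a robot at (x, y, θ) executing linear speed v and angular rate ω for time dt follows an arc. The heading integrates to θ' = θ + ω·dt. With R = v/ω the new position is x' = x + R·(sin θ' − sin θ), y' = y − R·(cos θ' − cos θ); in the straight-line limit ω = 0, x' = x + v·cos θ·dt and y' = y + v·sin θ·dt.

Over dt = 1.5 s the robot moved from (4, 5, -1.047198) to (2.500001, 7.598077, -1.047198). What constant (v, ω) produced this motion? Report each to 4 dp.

Δθ = -1.047198 − -1.047198 = 0.000000
ω = Δθ/dt = 0.000000/1.5 = 0.0000
ω = 0 → v = (Δx·cos θ + Δy·sin θ)/dt = -2.0000

v = -2.0000, ω = 0.0000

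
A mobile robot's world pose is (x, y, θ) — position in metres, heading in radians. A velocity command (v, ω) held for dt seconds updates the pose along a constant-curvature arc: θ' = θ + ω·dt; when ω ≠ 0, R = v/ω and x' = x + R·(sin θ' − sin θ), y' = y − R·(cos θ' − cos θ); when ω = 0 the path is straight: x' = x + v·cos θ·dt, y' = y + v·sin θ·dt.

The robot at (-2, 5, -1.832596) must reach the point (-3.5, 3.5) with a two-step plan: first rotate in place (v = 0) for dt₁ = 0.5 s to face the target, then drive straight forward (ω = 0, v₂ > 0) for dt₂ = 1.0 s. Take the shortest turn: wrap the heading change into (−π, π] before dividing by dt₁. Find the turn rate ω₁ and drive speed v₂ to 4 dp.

ω₁ = -1.0472, v₂ = 2.1213

heading to target = atan2(3.5−5, -3.5−-2) = -2.3562
Δθ = wrap(-2.3562 − -1.8326) = -0.5236; ω₁ = Δθ/dt₁ = -1.0472
distance = √((-3.5−-2)² + (3.5−5)²) = 2.1213; v₂ = distance/dt₂ = 2.1213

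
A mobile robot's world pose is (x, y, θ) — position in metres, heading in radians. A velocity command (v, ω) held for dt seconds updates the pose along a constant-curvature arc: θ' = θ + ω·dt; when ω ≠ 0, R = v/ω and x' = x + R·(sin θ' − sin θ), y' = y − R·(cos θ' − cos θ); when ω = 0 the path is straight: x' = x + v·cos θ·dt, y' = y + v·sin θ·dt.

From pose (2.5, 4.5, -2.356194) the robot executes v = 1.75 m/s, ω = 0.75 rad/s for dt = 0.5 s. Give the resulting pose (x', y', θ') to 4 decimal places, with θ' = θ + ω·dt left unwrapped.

θ' = -2.3562 + 0.75·0.5 = -1.9812
R = v/ω = 1.75/0.75 = 2.3333
x' = 2.5 + 2.3333·(sin -1.9812 − sin -2.3562) = 2.0103
y' = 4.5 − 2.3333·(cos -1.9812 − cos -2.3562) = 3.7810

(2.0103, 3.7810, -1.9812)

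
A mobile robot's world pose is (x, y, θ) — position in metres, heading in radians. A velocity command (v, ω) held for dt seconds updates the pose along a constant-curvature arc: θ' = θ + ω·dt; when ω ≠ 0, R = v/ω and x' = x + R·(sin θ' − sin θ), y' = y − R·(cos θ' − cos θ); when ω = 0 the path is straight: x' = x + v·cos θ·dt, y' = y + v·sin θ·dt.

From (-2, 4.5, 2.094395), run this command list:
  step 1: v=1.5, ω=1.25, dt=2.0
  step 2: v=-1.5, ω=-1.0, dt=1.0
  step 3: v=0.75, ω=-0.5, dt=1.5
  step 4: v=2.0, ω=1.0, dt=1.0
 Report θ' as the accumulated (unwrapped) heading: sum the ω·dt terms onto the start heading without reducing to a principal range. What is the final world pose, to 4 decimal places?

step 1: θ'=4.5944 (R=1.2000) → pose (-4.2309, 4.0413, 4.5944)
step 2: θ'=3.5944 (R=1.5000) → pose (-3.3975, 5.2135, 3.5944)
step 3: θ'=2.8444 (R=-1.5000) → pose (-4.4930, 5.1281, 2.8444)
step 4: θ'=3.8444 (R=2.0000) → pose (-6.3714, 4.7419, 3.8444)

(-6.3714, 4.7419, 3.8444)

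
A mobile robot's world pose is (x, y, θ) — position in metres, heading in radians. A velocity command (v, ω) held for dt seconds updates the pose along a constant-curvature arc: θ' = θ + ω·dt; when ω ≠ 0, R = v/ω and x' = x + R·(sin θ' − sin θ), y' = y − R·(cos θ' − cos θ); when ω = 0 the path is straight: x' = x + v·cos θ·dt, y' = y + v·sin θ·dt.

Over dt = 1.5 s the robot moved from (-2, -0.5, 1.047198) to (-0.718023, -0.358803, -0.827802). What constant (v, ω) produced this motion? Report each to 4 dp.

v = 1.0000, ω = -1.2500

Δθ = -0.827802 − 1.047198 = -1.875000
ω = Δθ/dt = -1.875000/1.5 = -1.2500
R = Δx/(sin θ' − sin θ) = -0.8000
v = R·ω = -0.8000·-1.2500 = 1.0000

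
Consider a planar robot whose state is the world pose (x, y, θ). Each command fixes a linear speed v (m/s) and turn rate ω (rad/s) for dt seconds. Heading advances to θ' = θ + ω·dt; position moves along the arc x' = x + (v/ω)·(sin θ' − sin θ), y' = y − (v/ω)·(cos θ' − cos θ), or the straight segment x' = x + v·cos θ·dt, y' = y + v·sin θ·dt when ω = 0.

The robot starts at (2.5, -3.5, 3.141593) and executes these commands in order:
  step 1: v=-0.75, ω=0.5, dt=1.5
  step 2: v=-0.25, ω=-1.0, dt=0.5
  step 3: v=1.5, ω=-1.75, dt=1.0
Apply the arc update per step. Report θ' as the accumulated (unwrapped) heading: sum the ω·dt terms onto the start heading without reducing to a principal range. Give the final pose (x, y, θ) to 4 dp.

(2.5640, -2.2684, 1.6416)

step 1: θ'=3.8916 (R=-1.5000) → pose (3.5225, -3.0975, 3.8916)
step 2: θ'=3.3916 (R=0.2500) → pose (3.6310, -3.0382, 3.3916)
step 3: θ'=1.6416 (R=-0.8571) → pose (2.5640, -2.2684, 1.6416)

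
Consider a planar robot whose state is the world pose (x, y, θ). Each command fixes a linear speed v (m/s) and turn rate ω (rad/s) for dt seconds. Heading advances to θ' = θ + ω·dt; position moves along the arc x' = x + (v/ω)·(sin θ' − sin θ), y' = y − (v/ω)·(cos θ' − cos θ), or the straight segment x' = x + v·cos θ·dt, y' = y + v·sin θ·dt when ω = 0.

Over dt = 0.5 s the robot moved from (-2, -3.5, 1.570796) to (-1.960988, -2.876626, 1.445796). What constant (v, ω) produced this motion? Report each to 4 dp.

Δθ = 1.445796 − 1.570796 = -0.125000
ω = Δθ/dt = -0.125000/0.5 = -0.2500
R = −Δy/(cos θ' − cos θ) = -5.0000
v = R·ω = -5.0000·-0.2500 = 1.2500

v = 1.2500, ω = -0.2500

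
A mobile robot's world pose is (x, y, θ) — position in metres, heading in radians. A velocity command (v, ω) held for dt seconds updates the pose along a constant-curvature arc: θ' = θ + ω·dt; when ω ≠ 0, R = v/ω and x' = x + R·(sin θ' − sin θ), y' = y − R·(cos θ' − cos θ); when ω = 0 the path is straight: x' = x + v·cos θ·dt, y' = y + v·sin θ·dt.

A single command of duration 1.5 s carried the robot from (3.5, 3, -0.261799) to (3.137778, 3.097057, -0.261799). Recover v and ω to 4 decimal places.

Δθ = -0.261799 − -0.261799 = 0.000000
ω = Δθ/dt = 0.000000/1.5 = 0.0000
ω = 0 → v = (Δx·cos θ + Δy·sin θ)/dt = -0.2500

v = -0.2500, ω = 0.0000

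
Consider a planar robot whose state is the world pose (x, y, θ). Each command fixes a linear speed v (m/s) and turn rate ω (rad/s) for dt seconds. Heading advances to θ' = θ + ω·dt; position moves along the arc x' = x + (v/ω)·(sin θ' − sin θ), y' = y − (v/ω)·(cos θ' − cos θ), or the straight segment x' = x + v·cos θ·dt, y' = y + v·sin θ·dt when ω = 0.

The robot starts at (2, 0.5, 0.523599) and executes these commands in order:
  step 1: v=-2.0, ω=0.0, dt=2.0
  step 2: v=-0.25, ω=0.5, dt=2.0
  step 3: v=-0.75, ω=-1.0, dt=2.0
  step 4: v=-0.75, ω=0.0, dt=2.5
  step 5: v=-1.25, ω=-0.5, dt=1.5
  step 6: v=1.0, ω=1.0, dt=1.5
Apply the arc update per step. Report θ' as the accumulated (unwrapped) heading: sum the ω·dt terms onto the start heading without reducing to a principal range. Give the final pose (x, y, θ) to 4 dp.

(-4.4681, -0.9283, 0.2736)

step 1: θ'=0.5236 (straight) → pose (-1.4641, -1.5000, 0.5236)
step 2: θ'=1.5236 (R=-0.5000) → pose (-1.7135, -1.9094, 1.5236)
step 3: θ'=-0.4764 (R=0.7500) → pose (-2.8066, -2.5405, -0.4764)
step 4: θ'=-0.4764 (straight) → pose (-4.4729, -1.6807, -0.4764)
step 5: θ'=-1.2264 (R=2.5000) → pose (-5.6796, -0.3031, -1.2264)
step 6: θ'=0.2736 (R=1.0000) → pose (-4.4681, -0.9283, 0.2736)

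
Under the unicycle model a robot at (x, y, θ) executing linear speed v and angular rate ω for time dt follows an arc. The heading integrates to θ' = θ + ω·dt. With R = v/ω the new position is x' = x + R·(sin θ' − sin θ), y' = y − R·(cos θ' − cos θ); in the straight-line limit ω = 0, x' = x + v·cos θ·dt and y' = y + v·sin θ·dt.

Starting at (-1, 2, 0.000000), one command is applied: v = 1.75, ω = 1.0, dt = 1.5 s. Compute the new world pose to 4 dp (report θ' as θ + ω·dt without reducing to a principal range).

θ' = 0.0000 + 1.0·1.5 = 1.5000
R = v/ω = 1.75/1.0 = 1.7500
x' = -1 + 1.7500·(sin 1.5000 − sin 0.0000) = 0.7456
y' = 2 − 1.7500·(cos 1.5000 − cos 0.0000) = 3.6262

(0.7456, 3.6262, 1.5000)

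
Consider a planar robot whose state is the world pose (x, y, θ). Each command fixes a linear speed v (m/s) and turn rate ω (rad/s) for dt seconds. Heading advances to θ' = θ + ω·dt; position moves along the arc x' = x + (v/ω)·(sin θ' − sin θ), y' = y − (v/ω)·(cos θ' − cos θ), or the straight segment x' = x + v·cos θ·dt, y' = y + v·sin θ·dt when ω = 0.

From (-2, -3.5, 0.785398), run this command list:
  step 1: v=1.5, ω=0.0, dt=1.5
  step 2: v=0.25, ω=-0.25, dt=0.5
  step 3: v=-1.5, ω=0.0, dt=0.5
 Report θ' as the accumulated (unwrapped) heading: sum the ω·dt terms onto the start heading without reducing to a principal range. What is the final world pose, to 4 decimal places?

(-0.9076, -2.2864, 0.6604)

step 1: θ'=0.7854 (straight) → pose (-0.4090, -1.9090, 0.7854)
step 2: θ'=0.6604 (R=-1.0000) → pose (-0.3153, -1.8264, 0.6604)
step 3: θ'=0.6604 (straight) → pose (-0.9076, -2.2864, 0.6604)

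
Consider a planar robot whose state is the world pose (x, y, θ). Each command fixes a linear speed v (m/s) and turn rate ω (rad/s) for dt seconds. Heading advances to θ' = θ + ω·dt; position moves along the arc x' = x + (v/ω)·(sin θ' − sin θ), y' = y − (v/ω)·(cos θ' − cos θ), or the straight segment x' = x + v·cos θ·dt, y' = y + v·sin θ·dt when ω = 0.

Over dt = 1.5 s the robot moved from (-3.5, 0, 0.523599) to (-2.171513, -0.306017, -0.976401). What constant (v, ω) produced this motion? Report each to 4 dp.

v = 1.0000, ω = -1.0000

Δθ = -0.976401 − 0.523599 = -1.500000
ω = Δθ/dt = -1.500000/1.5 = -1.0000
R = Δx/(sin θ' − sin θ) = -1.0000
v = R·ω = -1.0000·-1.0000 = 1.0000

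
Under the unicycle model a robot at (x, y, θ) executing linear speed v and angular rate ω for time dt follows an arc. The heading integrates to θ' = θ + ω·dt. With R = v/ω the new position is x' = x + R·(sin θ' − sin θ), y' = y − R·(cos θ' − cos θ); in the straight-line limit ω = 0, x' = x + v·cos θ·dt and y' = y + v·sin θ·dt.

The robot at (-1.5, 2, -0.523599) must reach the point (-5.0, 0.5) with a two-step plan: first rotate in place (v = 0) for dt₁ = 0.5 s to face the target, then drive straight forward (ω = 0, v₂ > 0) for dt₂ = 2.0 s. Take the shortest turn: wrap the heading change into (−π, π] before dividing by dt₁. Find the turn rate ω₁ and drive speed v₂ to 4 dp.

ω₁ = -4.4262, v₂ = 1.9039

heading to target = atan2(0.5−2, -5−-1.5) = -2.7367
Δθ = wrap(-2.7367 − -0.5236) = -2.2131; ω₁ = Δθ/dt₁ = -4.4262
distance = √((-5−-1.5)² + (0.5−2)²) = 3.8079; v₂ = distance/dt₂ = 1.9039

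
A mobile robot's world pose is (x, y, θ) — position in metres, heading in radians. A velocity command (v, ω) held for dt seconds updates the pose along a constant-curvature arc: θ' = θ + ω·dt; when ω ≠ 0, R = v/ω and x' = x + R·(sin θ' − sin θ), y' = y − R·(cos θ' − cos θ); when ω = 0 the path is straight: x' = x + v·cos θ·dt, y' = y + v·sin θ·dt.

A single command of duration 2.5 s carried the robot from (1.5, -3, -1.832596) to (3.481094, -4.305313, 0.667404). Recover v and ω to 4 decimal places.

v = 1.2500, ω = 1.0000

Δθ = 0.667404 − -1.832596 = 2.500000
ω = Δθ/dt = 2.500000/2.5 = 1.0000
R = Δx/(sin θ' − sin θ) = 1.2500
v = R·ω = 1.2500·1.0000 = 1.2500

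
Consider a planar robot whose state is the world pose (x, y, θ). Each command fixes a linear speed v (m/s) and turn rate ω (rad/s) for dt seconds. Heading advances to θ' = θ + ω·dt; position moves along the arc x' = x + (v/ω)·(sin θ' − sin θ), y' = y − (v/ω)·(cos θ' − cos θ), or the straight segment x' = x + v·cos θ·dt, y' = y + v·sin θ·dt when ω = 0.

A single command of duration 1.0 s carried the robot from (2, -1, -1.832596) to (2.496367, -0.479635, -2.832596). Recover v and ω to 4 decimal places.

v = -0.7500, ω = -1.0000

Δθ = -2.832596 − -1.832596 = -1.000000
ω = Δθ/dt = -1.000000/1.0 = -1.0000
R = −Δy/(cos θ' − cos θ) = 0.7500
v = R·ω = 0.7500·-1.0000 = -0.7500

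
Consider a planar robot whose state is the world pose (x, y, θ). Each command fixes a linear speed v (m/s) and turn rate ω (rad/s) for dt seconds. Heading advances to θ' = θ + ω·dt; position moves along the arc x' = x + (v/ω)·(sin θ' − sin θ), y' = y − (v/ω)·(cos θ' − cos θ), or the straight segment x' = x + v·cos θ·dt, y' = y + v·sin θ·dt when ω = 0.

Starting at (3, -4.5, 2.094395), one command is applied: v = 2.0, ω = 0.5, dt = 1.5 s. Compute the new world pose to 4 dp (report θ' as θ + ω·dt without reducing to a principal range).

(0.7073, -2.6754, 2.8444)

θ' = 2.0944 + 0.5·1.5 = 2.8444
R = v/ω = 2.0/0.5 = 4.0000
x' = 3 + 4.0000·(sin 2.8444 − sin 2.0944) = 0.7073
y' = -4.5 − 4.0000·(cos 2.8444 − cos 2.0944) = -2.6754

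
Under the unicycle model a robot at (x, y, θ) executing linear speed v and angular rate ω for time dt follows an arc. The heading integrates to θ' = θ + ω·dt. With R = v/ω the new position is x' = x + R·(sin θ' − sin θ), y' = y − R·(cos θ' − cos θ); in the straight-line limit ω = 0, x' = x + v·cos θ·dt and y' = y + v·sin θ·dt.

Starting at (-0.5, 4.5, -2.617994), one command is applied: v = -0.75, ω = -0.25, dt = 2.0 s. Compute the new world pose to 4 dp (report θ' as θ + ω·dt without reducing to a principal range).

θ' = -2.6180 + -0.25·2.0 = -3.1180
R = v/ω = -0.75/-0.25 = 3.0000
x' = -0.5 + 3.0000·(sin -3.1180 − sin -2.6180) = 0.9292
y' = 4.5 − 3.0000·(cos -3.1180 − cos -2.6180) = 4.9011

(0.9292, 4.9011, -3.1180)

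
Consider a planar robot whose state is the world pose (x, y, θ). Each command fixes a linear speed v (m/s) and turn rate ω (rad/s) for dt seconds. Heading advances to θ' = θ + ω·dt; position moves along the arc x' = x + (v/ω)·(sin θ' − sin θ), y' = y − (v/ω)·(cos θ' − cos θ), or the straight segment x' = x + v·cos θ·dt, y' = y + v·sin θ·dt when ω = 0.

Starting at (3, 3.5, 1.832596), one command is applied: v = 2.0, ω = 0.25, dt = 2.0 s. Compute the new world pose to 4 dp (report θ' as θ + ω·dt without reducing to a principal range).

(1.0614, 6.9512, 2.3326)

θ' = 1.8326 + 0.25·2.0 = 2.3326
R = v/ω = 2.0/0.25 = 8.0000
x' = 3 + 8.0000·(sin 2.3326 − sin 1.8326) = 1.0614
y' = 3.5 − 8.0000·(cos 2.3326 − cos 1.8326) = 6.9512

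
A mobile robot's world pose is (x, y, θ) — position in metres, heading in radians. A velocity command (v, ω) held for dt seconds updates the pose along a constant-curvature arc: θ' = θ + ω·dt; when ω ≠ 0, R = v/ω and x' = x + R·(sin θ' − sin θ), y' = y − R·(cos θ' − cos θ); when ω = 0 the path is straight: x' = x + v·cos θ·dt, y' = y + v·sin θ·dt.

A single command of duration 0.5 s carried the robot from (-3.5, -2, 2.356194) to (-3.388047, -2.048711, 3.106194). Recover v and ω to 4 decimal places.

v = -0.2500, ω = 1.5000

Δθ = 3.106194 − 2.356194 = 0.750000
ω = Δθ/dt = 0.750000/0.5 = 1.5000
R = Δx/(sin θ' − sin θ) = -0.1667
v = R·ω = -0.1667·1.5000 = -0.2500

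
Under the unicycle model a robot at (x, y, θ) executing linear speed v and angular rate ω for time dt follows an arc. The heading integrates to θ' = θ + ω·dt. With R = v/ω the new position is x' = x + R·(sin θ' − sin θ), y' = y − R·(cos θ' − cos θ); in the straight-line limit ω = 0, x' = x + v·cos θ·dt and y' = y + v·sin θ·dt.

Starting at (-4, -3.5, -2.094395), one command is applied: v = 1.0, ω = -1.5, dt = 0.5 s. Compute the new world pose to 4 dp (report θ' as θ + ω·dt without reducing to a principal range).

θ' = -2.0944 + -1.5·0.5 = -2.8444
R = v/ω = 1.0/-1.5 = -0.6667
x' = -4 + -0.6667·(sin -2.8444 − sin -2.0944) = -4.3821
y' = -3.5 − -0.6667·(cos -2.8444 − cos -2.0944) = -3.8041

(-4.3821, -3.8041, -2.8444)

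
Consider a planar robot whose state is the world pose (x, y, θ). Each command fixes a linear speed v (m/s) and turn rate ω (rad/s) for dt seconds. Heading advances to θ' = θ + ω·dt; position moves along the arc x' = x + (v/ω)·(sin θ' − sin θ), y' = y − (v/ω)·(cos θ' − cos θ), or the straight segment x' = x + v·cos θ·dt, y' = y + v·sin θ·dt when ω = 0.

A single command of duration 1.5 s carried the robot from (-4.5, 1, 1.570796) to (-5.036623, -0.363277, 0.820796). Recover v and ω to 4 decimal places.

Δθ = 0.820796 − 1.570796 = -0.750000
ω = Δθ/dt = -0.750000/1.5 = -0.5000
R = −Δy/(cos θ' − cos θ) = 2.0000
v = R·ω = 2.0000·-0.5000 = -1.0000

v = -1.0000, ω = -0.5000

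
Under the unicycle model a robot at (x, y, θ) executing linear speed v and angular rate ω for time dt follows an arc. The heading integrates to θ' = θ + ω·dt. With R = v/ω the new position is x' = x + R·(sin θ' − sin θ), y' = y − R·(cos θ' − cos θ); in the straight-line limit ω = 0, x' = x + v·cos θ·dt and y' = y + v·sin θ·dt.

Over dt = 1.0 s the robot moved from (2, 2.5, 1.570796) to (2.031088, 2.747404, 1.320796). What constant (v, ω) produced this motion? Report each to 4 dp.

v = 0.2500, ω = -0.2500

Δθ = 1.320796 − 1.570796 = -0.250000
ω = Δθ/dt = -0.250000/1.0 = -0.2500
R = −Δy/(cos θ' − cos θ) = -1.0000
v = R·ω = -1.0000·-0.2500 = 0.2500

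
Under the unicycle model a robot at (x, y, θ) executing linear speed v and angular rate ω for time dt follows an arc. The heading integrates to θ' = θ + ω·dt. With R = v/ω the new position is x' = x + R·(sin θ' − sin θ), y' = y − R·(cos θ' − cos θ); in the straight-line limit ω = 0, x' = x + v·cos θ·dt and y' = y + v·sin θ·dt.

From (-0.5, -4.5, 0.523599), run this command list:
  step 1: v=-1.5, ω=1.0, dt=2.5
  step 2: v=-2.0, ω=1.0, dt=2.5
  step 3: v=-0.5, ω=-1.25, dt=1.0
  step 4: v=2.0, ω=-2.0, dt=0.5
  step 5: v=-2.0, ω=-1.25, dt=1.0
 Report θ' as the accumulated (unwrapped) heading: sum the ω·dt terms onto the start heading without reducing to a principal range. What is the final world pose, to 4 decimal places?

(2.4752, -4.8448, 2.0236)

step 1: θ'=3.0236 (R=-1.5000) → pose (0.0734, -7.2886, 3.0236)
step 2: θ'=5.5236 (R=-2.0000) → pose (1.6861, -3.8523, 5.5236)
step 3: θ'=4.2736 (R=0.4000) → pose (1.5994, -3.3923, 4.2736)
step 4: θ'=3.2736 (R=-1.0000) → pose (0.8258, -3.9587, 3.2736)
step 5: θ'=2.0236 (R=1.6000) → pose (2.4752, -4.8448, 2.0236)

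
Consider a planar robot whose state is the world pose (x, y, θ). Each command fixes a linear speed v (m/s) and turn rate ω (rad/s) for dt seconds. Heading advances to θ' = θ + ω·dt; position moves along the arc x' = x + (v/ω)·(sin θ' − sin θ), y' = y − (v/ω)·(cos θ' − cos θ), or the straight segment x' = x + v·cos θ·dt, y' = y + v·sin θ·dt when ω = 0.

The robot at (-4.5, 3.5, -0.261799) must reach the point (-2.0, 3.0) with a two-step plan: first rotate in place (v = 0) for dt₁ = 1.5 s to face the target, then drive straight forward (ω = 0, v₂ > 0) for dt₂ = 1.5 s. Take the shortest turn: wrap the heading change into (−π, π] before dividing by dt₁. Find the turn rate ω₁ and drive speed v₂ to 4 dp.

ω₁ = 0.0429, v₂ = 1.6997

heading to target = atan2(3−3.5, -2−-4.5) = -0.1974
Δθ = wrap(-0.1974 − -0.2618) = 0.0644; ω₁ = Δθ/dt₁ = 0.0429
distance = √((-2−-4.5)² + (3−3.5)²) = 2.5495; v₂ = distance/dt₂ = 1.6997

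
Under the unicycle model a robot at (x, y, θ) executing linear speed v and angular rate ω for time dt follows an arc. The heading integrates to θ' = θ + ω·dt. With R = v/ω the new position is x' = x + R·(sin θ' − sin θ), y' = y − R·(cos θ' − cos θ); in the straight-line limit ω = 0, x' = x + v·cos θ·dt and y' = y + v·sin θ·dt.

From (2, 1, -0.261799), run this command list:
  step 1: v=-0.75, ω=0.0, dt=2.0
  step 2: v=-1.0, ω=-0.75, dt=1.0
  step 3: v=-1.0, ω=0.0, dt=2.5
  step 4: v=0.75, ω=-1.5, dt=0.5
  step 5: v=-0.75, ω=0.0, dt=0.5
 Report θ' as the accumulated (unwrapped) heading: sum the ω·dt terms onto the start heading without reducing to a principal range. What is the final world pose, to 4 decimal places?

(-1.4218, 4.0966, -1.7618)

step 1: θ'=-0.2618 (straight) → pose (0.5511, 1.3882, -0.2618)
step 2: θ'=-1.0118 (R=1.3333) → pose (-0.2342, 1.9690, -1.0118)
step 3: θ'=-1.0118 (straight) → pose (-1.5600, 4.0885, -1.0118)
step 4: θ'=-1.7618 (R=-0.5000) → pose (-1.4930, 3.7284, -1.7618)
step 5: θ'=-1.7618 (straight) → pose (-1.4218, 4.0966, -1.7618)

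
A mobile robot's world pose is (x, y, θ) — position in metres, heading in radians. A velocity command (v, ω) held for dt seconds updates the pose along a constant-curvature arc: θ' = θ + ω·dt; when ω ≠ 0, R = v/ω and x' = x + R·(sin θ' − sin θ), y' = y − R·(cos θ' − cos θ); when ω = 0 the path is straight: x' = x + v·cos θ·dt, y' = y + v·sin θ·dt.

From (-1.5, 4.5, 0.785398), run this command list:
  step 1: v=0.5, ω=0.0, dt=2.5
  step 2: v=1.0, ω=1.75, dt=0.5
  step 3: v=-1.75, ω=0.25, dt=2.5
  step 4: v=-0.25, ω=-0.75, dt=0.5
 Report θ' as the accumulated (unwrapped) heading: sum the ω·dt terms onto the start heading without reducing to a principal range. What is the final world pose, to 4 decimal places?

step 1: θ'=0.7854 (straight) → pose (-0.6161, 5.3839, 0.7854)
step 2: θ'=1.6604 (R=0.5714) → pose (-0.4510, 5.8391, 1.6604)
step 3: θ'=2.2854 (R=-7.0000) → pose (1.2334, 1.8782, 2.2854)
step 4: θ'=1.9104 (R=0.3333) → pose (1.2959, 1.7708, 1.9104)

(1.2959, 1.7708, 1.9104)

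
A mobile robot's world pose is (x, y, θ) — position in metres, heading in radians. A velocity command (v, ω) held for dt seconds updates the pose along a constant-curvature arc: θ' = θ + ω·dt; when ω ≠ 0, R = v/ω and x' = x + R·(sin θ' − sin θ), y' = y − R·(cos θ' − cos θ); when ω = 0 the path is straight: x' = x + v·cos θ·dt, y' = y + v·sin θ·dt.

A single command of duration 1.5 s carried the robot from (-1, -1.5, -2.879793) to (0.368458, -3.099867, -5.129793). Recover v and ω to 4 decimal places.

v = -1.7500, ω = -1.5000

Δθ = -5.129793 − -2.879793 = -2.250000
ω = Δθ/dt = -2.250000/1.5 = -1.5000
R = −Δy/(cos θ' − cos θ) = 1.1667
v = R·ω = 1.1667·-1.5000 = -1.7500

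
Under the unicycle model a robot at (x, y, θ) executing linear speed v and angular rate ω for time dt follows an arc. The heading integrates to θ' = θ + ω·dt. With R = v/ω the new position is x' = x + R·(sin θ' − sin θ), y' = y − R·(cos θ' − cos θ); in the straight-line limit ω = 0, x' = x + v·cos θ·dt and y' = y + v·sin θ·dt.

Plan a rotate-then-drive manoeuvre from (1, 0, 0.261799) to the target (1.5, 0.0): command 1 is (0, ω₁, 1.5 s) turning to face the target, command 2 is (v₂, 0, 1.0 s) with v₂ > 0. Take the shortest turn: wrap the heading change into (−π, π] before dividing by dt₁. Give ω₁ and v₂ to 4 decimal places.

heading to target = atan2(0−0, 1.5−1) = 0.0000
Δθ = wrap(0.0000 − 0.2618) = -0.2618; ω₁ = Δθ/dt₁ = -0.1745
distance = √((1.5−1)² + (0−0)²) = 0.5000; v₂ = distance/dt₂ = 0.5000

ω₁ = -0.1745, v₂ = 0.5000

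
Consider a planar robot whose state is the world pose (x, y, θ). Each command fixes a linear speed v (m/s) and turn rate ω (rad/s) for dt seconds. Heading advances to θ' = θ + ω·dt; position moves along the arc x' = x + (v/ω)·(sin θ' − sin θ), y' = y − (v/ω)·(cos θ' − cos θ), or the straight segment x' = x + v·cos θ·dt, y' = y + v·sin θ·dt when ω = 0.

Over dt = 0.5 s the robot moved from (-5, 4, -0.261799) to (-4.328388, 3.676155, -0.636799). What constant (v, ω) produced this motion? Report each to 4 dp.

Δθ = -0.636799 − -0.261799 = -0.375000
ω = Δθ/dt = -0.375000/0.5 = -0.7500
R = Δx/(sin θ' − sin θ) = -2.0000
v = R·ω = -2.0000·-0.7500 = 1.5000

v = 1.5000, ω = -0.7500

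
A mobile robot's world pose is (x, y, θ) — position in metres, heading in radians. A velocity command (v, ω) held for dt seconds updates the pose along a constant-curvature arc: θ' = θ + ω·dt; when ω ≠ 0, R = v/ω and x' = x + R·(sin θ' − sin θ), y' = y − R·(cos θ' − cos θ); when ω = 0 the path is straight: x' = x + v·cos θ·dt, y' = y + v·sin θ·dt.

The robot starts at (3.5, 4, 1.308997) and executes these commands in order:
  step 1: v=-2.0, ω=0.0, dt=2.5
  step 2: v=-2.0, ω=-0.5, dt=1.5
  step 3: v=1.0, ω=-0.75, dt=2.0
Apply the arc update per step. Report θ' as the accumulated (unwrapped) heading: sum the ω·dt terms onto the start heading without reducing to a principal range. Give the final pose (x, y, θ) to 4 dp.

(2.2482, -3.5306, -0.9410)

step 1: θ'=1.3090 (straight) → pose (2.2059, -0.8296, 1.3090)
step 2: θ'=0.5590 (R=4.0000) → pose (0.4635, -3.1855, 0.5590)
step 3: θ'=-0.9410 (R=-1.3333) → pose (2.2482, -3.5306, -0.9410)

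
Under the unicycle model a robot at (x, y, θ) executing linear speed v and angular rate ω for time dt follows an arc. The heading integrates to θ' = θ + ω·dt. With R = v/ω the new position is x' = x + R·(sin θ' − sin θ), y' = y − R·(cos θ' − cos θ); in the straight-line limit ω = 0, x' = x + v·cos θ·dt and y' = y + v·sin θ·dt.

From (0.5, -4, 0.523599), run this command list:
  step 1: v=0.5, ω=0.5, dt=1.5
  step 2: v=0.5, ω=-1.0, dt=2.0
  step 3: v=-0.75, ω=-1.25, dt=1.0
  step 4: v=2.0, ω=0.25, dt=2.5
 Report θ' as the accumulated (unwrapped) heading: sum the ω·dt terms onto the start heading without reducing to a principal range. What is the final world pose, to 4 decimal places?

(1.1562, -7.4119, -1.3514)

step 1: θ'=1.2736 (R=1.0000) → pose (0.9562, -3.4268, 1.2736)
step 2: θ'=-0.7264 (R=-0.5000) → pose (1.7663, -3.1995, -0.7264)
step 3: θ'=-1.9764 (R=0.6000) → pose (1.6135, -2.5142, -1.9764)
step 4: θ'=-1.3514 (R=8.0000) → pose (1.1562, -7.4119, -1.3514)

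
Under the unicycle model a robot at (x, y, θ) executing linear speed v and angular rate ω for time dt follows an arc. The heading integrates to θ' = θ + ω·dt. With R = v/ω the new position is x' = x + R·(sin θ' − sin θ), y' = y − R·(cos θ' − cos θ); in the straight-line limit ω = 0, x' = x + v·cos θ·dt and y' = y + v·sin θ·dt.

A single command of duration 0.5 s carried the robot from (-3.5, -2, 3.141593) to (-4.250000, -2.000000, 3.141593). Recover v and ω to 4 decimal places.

v = 1.5000, ω = 0.0000

Δθ = 3.141593 − 3.141593 = 0.000000
ω = Δθ/dt = 0.000000/0.5 = 0.0000
ω = 0 → v = (Δx·cos θ + Δy·sin θ)/dt = 1.5000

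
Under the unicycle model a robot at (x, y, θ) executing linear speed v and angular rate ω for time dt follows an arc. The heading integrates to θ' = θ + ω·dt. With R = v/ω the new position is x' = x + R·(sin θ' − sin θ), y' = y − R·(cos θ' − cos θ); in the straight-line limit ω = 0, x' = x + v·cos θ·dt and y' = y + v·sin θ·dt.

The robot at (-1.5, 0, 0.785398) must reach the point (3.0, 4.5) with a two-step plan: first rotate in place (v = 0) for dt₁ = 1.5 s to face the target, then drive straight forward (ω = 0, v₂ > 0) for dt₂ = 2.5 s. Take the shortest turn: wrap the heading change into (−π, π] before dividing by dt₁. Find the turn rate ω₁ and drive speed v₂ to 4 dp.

heading to target = atan2(4.5−0, 3−-1.5) = 0.7854
Δθ = wrap(0.7854 − 0.7854) = 0.0000; ω₁ = Δθ/dt₁ = 0.0000
distance = √((3−-1.5)² + (4.5−0)²) = 6.3640; v₂ = distance/dt₂ = 2.5456

ω₁ = 0.0000, v₂ = 2.5456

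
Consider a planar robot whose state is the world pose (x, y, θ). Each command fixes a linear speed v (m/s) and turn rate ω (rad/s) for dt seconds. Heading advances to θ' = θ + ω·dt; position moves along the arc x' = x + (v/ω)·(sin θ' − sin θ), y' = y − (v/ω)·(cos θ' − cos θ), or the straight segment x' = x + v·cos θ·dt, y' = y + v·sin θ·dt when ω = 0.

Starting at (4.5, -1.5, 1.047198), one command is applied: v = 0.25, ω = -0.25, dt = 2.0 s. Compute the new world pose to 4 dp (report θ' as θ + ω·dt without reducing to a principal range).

(4.8457, -1.1460, 0.5472)

θ' = 1.0472 + -0.25·2.0 = 0.5472
R = v/ω = 0.25/-0.25 = -1.0000
x' = 4.5 + -1.0000·(sin 0.5472 − sin 1.0472) = 4.8457
y' = -1.5 − -1.0000·(cos 0.5472 − cos 1.0472) = -1.1460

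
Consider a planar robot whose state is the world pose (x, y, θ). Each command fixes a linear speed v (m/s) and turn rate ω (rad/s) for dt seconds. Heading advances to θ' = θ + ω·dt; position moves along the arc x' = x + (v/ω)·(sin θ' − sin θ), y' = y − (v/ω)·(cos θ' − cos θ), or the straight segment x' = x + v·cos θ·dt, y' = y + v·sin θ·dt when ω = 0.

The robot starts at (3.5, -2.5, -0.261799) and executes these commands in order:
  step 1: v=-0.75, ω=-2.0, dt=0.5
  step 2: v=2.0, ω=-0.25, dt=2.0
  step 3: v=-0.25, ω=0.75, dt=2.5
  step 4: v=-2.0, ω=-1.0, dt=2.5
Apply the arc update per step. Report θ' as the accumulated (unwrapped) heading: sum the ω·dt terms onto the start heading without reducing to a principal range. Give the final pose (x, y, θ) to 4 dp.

step 1: θ'=-1.2618 (R=0.3750) → pose (3.2398, -2.2518, -1.2618)
step 2: θ'=-1.7618 (R=-8.0000) → pose (3.4732, -6.2034, -1.7618)
step 3: θ'=0.1132 (R=-0.3333) → pose (3.1083, -5.8089, 0.1132)
step 4: θ'=-2.3868 (R=2.0000) → pose (1.5121, -2.3649, -2.3868)

(1.5121, -2.3649, -2.3868)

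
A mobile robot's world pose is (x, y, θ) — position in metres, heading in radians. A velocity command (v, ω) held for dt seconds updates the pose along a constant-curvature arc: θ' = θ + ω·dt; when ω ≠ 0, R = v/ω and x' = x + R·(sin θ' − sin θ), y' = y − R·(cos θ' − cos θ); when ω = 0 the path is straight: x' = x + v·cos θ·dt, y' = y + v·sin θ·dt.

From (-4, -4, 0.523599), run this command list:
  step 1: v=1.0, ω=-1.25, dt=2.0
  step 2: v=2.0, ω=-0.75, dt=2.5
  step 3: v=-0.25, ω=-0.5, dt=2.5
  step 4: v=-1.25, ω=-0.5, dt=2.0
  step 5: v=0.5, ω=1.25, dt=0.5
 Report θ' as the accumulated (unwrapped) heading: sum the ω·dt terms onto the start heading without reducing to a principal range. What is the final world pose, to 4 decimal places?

(-8.5610, -7.9417, -5.4764)

step 1: θ'=-1.9764 (R=-0.8000) → pose (-2.8649, -5.0085, -1.9764)
step 2: θ'=-3.8514 (R=-2.6667) → pose (-7.0530, -5.9789, -3.8514)
step 3: θ'=-5.1014 (R=0.5000) → pose (-6.9163, -6.5478, -5.1014)
step 4: θ'=-6.1014 (R=2.5000) → pose (-8.7775, -8.0584, -6.1014)
step 5: θ'=-5.4764 (R=0.4000) → pose (-8.5610, -7.9417, -5.4764)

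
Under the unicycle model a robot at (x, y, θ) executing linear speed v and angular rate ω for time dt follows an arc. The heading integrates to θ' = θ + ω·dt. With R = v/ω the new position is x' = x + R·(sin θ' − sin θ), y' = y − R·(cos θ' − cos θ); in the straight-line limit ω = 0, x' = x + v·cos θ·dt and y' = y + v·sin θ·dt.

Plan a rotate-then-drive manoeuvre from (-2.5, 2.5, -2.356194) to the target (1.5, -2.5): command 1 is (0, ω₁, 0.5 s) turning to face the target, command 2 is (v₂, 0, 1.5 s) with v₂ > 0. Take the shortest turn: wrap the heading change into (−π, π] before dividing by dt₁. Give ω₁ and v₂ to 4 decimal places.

ω₁ = 2.9203, v₂ = 4.2687

heading to target = atan2(-2.5−2.5, 1.5−-2.5) = -0.8961
Δθ = wrap(-0.8961 − -2.3562) = 1.4601; ω₁ = Δθ/dt₁ = 2.9203
distance = √((1.5−-2.5)² + (-2.5−2.5)²) = 6.4031; v₂ = distance/dt₂ = 4.2687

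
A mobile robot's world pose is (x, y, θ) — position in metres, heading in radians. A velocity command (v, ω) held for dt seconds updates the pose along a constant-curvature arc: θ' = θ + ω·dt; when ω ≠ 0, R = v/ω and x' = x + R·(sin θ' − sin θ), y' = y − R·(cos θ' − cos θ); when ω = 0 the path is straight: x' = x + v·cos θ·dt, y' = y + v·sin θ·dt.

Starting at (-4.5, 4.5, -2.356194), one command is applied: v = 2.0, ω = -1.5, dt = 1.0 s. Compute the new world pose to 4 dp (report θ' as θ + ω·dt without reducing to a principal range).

(-6.3166, 4.4357, -3.8562)

θ' = -2.3562 + -1.5·1.0 = -3.8562
R = v/ω = 2.0/-1.5 = -1.3333
x' = -4.5 + -1.3333·(sin -3.8562 − sin -2.3562) = -6.3166
y' = 4.5 − -1.3333·(cos -3.8562 − cos -2.3562) = 4.4357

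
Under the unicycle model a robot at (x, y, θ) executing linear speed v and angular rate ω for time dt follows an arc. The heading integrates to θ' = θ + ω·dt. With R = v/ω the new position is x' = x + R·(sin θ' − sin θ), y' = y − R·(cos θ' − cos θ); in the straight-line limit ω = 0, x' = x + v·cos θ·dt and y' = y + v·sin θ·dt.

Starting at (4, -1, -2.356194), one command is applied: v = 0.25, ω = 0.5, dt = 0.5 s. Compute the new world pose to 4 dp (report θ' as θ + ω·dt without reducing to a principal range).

θ' = -2.3562 + 0.5·0.5 = -2.1062
R = v/ω = 0.25/0.5 = 0.5000
x' = 4 + 0.5000·(sin -2.1062 − sin -2.3562) = 3.9235
y' = -1 − 0.5000·(cos -2.1062 − cos -2.3562) = -1.0985

(3.9235, -1.0985, -2.1062)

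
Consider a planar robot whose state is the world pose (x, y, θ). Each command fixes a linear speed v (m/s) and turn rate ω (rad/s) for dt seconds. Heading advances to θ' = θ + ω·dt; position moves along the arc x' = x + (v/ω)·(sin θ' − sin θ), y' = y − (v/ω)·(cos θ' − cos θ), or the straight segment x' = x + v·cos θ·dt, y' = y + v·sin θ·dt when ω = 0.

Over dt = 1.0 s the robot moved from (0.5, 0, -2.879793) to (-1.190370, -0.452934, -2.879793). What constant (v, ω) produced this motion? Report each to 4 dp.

v = 1.7500, ω = 0.0000

Δθ = -2.879793 − -2.879793 = 0.000000
ω = Δθ/dt = 0.000000/1.0 = 0.0000
ω = 0 → v = (Δx·cos θ + Δy·sin θ)/dt = 1.7500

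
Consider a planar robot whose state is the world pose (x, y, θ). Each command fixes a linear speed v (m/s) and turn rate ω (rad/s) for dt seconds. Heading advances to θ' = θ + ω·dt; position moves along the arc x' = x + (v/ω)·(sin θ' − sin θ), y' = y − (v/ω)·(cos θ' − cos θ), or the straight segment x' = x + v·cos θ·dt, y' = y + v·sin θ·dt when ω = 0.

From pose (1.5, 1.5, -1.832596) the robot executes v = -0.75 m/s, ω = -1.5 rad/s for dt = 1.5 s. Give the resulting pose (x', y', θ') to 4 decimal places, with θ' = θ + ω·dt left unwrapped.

θ' = -1.8326 + -1.5·1.5 = -4.0826
R = v/ω = -0.75/-1.5 = 0.5000
x' = 1.5 + 0.5000·(sin -4.0826 − sin -1.8326) = 2.3870
y' = 1.5 − 0.5000·(cos -4.0826 − cos -1.8326) = 1.6651

(2.3870, 1.6651, -4.0826)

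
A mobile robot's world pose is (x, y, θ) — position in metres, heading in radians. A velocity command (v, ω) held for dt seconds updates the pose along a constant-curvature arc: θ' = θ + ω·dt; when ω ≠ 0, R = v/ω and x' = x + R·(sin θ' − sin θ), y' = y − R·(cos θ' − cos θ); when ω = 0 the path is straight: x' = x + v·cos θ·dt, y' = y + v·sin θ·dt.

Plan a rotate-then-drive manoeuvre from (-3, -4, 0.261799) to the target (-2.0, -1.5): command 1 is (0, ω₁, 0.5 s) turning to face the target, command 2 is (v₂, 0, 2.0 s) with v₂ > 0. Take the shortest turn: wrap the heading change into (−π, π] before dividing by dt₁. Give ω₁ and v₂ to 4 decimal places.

heading to target = atan2(-1.5−-4, -2−-3) = 1.1903
Δθ = wrap(1.1903 − 0.2618) = 0.9285; ω₁ = Δθ/dt₁ = 1.8570
distance = √((-2−-3)² + (-1.5−-4)²) = 2.6926; v₂ = distance/dt₂ = 1.3463

ω₁ = 1.8570, v₂ = 1.3463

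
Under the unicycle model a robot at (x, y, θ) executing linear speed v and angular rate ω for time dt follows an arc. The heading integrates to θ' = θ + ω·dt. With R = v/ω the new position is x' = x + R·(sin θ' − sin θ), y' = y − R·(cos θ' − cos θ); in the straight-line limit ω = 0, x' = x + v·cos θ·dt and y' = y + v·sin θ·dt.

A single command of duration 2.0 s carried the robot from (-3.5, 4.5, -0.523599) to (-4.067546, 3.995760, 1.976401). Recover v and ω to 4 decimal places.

Δθ = 1.976401 − -0.523599 = 2.500000
ω = Δθ/dt = 2.500000/2.0 = 1.2500
R = Δx/(sin θ' − sin θ) = -0.4000
v = R·ω = -0.4000·1.2500 = -0.5000

v = -0.5000, ω = 1.2500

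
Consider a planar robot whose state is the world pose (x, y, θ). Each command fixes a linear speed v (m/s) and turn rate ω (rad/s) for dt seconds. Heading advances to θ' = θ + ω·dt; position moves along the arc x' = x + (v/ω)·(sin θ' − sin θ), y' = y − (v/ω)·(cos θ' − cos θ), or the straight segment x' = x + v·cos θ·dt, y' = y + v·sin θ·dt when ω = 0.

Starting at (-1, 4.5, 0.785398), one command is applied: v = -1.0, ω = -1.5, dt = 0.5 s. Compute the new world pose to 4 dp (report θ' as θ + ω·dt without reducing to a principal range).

(-1.4478, 4.3052, 0.0354)

θ' = 0.7854 + -1.5·0.5 = 0.0354
R = v/ω = -1.0/-1.5 = 0.6667
x' = -1 + 0.6667·(sin 0.0354 − sin 0.7854) = -1.4478
y' = 4.5 − 0.6667·(cos 0.0354 − cos 0.7854) = 4.3052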